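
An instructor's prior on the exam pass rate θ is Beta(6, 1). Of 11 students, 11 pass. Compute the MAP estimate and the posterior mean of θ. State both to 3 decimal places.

MAP = 1.000; posterior mean = 0.944

Posterior: Beta(6+11, 1+0) = Beta(17, 1).
Since β = 1 ≤ 1 and α > 1, the Beta density is monotone increasing on [0,1]; the mode is at 1.
Mean = 17/(17+1) = 0.944.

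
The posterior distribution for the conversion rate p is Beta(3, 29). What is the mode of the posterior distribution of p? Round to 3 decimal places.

0.067

Mode = (3−1)/(3+29−2) = 2/30 = 0.067.
Mean = 3/(3+29) = 3/32 = 0.094.
This is the posterior mode — the MAP estimate.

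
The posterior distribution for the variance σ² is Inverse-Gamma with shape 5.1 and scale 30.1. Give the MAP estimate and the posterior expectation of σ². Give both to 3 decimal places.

σ²_MAP = 4.934, E[σ²|data] = 7.341

Mode = β/(α+1) = 30.1/6.1 = 4.934.
Mean = β/(α−1) = 30.1/4.1 = 7.341.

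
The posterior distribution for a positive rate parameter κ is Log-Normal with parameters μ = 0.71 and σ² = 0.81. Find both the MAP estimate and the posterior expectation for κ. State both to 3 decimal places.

κ_MAP = 0.905, E[κ|data] = 3.050

Mode = exp(μ − σ²) = exp(-0.10) = 0.905.
Mean = exp(μ + σ²/2) = exp(1.115) = 3.050.
Mean > mode: the posterior has a right tail.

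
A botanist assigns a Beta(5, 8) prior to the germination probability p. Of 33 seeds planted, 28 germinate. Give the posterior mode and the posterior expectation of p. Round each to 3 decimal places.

p_MAP = 0.727, E[p|data] = 0.717

Posterior: Beta(5+28, 8+5) = Beta(33, 13).
Mode = (33−1)/(33+13−2) = 32/44 = 0.727.
Mean = 33/(33+13) = 33/46 = 0.717.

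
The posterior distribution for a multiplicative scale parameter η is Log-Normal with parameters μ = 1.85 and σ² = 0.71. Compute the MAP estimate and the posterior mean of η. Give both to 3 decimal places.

Mode = exp(μ − σ²) = exp(1.14) = 3.127.
Mean = exp(μ + σ²/2) = exp(2.205) = 9.070.

η_MAP = 3.127, E[η|data] = 9.070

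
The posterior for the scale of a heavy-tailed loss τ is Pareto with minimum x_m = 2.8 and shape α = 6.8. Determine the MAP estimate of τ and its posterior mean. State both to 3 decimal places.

MAP: 2.800. Posterior mean: 3.283.

The Pareto density is strictly decreasing on [x_m, ∞), so the mode is x_m = 2.800.
Mean = α·x_m/(α−1) = 6.8·2.8/5.8 = 3.283.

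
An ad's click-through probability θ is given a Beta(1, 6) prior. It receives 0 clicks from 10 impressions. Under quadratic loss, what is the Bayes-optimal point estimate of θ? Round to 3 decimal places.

0.059

Posterior: Beta(1+0, 6+10) = Beta(1, 16).
Since α = 1 ≤ 1 and β > 1, the Beta density is monotone decreasing on [0,1]; the mode is at 0.
Mean = 1/(1+16) = 0.059.
Quadratic loss ⇒ the optimal estimator is the posterior mean.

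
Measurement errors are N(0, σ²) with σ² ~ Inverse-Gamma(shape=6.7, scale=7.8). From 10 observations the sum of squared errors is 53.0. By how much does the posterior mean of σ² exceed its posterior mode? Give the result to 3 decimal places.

0.505

Posterior: Inverse-Gamma(shape = 6.7+10/2 = 11.7, scale = 7.8+53.0/2 = 34.3).
Mode = β/(α+1) = 34.3/12.7 = 2.701.
Mean = β/(α−1) = 34.3/10.7 = 3.206.
Difference = 3.206 − 2.701 = 0.505.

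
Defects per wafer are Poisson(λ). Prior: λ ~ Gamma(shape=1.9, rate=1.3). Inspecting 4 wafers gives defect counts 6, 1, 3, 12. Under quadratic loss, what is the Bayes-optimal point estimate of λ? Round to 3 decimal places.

Σ counts = 22. Posterior: Gamma(shape = 1.9+22 = 23.9, rate = 1.3+4 = 5.3).
Mode = (α−1)/β = 22.9/5.3 = 4.321.
Mean = α/β = 23.9/5.3 = 4.509.
Quadratic loss ⇒ the optimal estimator is the posterior mean.

4.509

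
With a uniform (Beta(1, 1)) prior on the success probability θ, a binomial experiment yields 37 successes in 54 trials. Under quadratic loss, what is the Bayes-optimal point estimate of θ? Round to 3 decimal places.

0.679

Posterior: Beta(1+37, 1+17) = Beta(38, 18).
Mode = (38−1)/(38+18−2) = 37/54 = 0.685.
With a flat prior the MAP equals the MLE, 37/54.
Mean = 38/(38+18) = 38/56 = 0.679.
Quadratic loss ⇒ the optimal estimator is the posterior mean.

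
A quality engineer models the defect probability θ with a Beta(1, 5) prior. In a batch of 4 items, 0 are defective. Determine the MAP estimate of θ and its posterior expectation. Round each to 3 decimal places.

Posterior: Beta(1+0, 5+4) = Beta(1, 9).
Since α = 1 ≤ 1 and β > 1, the Beta density is monotone decreasing on [0,1]; the mode is at 0.
Mean = 1/(1+9) = 0.100.
Right-skewed posterior ⇒ mode < mean.

MAP: 0.000. Posterior mean: 0.100.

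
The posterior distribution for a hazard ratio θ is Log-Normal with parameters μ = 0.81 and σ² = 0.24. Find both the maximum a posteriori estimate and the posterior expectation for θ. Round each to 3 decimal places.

Mode = exp(μ − σ²) = exp(0.57) = 1.768.
Mean = exp(μ + σ²/2) = exp(0.930) = 2.535.

MAP = 1.768, posterior mean = 2.535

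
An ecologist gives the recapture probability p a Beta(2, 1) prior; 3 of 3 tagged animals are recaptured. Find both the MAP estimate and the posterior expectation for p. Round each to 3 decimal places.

p_MAP = 1.000, E[p|data] = 0.833

Posterior: Beta(2+3, 1+0) = Beta(5, 1).
Since β = 1 ≤ 1 and α > 1, the Beta density is monotone increasing on [0,1]; the mode is at 1.
Mean = 5/(5+1) = 0.833.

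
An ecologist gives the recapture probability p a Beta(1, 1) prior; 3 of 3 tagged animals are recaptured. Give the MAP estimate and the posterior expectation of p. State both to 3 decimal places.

MAP = 1.000, posterior mean = 0.800

Posterior: Beta(1+3, 1+0) = Beta(4, 1).
Since β = 1 ≤ 1 and α > 1, the Beta density is monotone increasing on [0,1]; the mode is at 1.
Mean = 4/(4+1) = 0.800.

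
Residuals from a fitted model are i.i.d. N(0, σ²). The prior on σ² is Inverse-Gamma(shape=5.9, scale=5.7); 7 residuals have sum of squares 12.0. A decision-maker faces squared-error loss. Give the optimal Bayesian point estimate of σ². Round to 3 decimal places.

1.393

Posterior: Inverse-Gamma(shape = 5.9+7/2 = 9.4, scale = 5.7+12.0/2 = 11.7).
Mode = β/(α+1) = 11.7/10.4 = 1.125.
Mean = β/(α−1) = 11.7/8.4 = 1.393.
Squared-error loss ⇒ the optimal estimator is the posterior mean.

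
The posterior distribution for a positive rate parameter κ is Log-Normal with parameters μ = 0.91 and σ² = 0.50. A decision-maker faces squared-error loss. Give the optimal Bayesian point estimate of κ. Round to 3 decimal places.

Mode = exp(μ − σ²) = exp(0.41) = 1.507.
Mean = exp(μ + σ²/2) = exp(1.160) = 3.190.
Squared-error loss ⇒ the optimal estimator is the posterior mean.

3.190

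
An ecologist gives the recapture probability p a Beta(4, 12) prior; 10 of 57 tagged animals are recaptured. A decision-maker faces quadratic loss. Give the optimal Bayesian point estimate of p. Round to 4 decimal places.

Posterior: Beta(4+10, 12+47) = Beta(14, 59).
Mode = (14−1)/(14+59−2) = 13/71 = 0.1831.
Mean = 14/(14+59) = 14/73 = 0.1918.
Quadratic loss ⇒ the optimal estimator is the posterior mean.

0.1918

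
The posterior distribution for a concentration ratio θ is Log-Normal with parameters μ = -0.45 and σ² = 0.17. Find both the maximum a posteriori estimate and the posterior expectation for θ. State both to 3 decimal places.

maximum a posteriori estimate = 0.538, posterior expectation = 0.694

Mode = exp(μ − σ²) = exp(-0.62) = 0.538.
Mean = exp(μ + σ²/2) = exp(-0.365) = 0.694.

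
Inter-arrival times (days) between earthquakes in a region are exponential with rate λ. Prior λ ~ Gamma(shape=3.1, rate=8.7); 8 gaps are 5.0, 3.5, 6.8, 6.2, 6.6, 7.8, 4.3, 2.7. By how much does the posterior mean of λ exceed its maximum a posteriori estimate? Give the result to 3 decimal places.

Σ times = 42.9. Posterior: Gamma(shape = 3.1+8 = 11.1, rate = 8.7+42.9 = 51.6).
Mode = (α−1)/β = 10.1/51.6 = 0.196.
Mean = α/β = 11.1/51.6 = 0.215.
Difference = 0.215 − 0.196 = 0.019.
Mean > mode: the posterior has a right tail.

0.019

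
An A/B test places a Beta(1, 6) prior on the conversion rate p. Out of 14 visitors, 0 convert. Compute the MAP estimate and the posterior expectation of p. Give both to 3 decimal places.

Posterior: Beta(1+0, 6+14) = Beta(1, 20).
Since α = 1 ≤ 1 and β > 1, the Beta density is monotone decreasing on [0,1]; the mode is at 0.
Mean = 1/(1+20) = 0.048.
The mean is pulled above the mode by the posterior's right skew.

MAP: 0.000. Posterior mean: 0.048.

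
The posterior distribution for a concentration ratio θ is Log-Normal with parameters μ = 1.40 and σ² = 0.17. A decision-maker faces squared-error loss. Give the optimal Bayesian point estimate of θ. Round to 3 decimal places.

4.415

Mode = exp(μ − σ²) = exp(1.23) = 3.421.
Mean = exp(μ + σ²/2) = exp(1.485) = 4.415.
Squared-error loss ⇒ the optimal estimator is the posterior mean.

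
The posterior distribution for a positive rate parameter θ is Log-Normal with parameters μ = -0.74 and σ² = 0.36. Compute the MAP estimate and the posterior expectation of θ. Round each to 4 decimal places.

Mode = exp(μ − σ²) = exp(-1.10) = 0.3329.
Mean = exp(μ + σ²/2) = exp(-0.560) = 0.5712.
Right-skewed posterior ⇒ mode < mean.

MAP estimate = 0.3329, posterior expectation = 0.5712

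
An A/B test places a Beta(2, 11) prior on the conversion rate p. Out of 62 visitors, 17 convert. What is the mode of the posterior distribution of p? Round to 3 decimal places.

Posterior: Beta(2+17, 11+45) = Beta(19, 56).
Mode = (19−1)/(19+56−2) = 18/73 = 0.247.
Mean = 19/(19+56) = 19/75 = 0.253.
This is the posterior mode — the MAP estimate.

0.247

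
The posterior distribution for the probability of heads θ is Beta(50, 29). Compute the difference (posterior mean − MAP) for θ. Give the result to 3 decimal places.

Mode = (50−1)/(50+29−2) = 49/77 = 0.636.
Mean = 50/(50+29) = 50/79 = 0.633.
Difference = 0.633 − 0.636 = -0.003.
Mode > mean: the posterior has a left tail.

-0.003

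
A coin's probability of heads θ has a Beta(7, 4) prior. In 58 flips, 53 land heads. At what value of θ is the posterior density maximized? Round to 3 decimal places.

0.881

Posterior: Beta(7+53, 4+5) = Beta(60, 9).
Mode = (60−1)/(60+9−2) = 59/67 = 0.881.
Mean = 60/(60+9) = 60/69 = 0.870.
This is the posterior mode — the MAP estimate.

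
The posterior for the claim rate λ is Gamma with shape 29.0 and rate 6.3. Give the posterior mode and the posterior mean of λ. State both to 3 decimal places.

Mode = (α−1)/β = 28.0/6.3 = 4.444.
Mean = α/β = 29.0/6.3 = 4.603.

MAP = 4.444, posterior mean = 4.603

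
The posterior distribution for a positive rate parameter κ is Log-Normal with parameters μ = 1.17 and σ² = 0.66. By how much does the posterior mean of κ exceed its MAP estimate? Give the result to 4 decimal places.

2.8164

Mode = exp(μ − σ²) = exp(0.51) = 1.6653.
Mean = exp(μ + σ²/2) = exp(1.500) = 4.4817.
Difference = 4.4817 − 1.6653 = 2.8164.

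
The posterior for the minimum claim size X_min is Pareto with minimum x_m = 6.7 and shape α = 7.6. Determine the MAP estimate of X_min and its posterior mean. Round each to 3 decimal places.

The Pareto density is strictly decreasing on [x_m, ∞), so the mode is x_m = 6.700.
Mean = α·x_m/(α−1) = 7.6·6.7/6.6 = 7.715.

X_min_MAP = 6.700, E[X_min|data] = 7.715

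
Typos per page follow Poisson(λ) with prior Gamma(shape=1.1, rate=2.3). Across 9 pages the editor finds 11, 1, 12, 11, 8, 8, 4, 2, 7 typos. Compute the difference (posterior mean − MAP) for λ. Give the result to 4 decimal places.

0.0885

Σ counts = 64. Posterior: Gamma(shape = 1.1+64 = 65.1, rate = 2.3+9 = 11.3).
Mode = (α−1)/β = 64.1/11.3 = 5.6726.
Mean = α/β = 65.1/11.3 = 5.7611.
Difference = 5.7611 − 5.6726 = 0.0885.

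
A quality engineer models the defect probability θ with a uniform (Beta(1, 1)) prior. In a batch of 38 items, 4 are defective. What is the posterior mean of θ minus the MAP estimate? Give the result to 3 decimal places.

0.020

Posterior: Beta(1+4, 1+34) = Beta(5, 35).
Mode = (5−1)/(5+35−2) = 4/38 = 0.105.
With a flat prior the MAP equals the MLE, 4/38.
Mean = 5/(5+35) = 5/40 = 0.125.
Difference = 0.125 − 0.105 = 0.020.
Right-skewed posterior ⇒ mode < mean.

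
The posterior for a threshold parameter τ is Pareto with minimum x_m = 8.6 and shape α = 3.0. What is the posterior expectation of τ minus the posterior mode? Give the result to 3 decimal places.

The Pareto density is strictly decreasing on [x_m, ∞), so the mode is x_m = 8.600.
Mean = α·x_m/(α−1) = 3.0·8.6/2.0 = 12.900.
Difference = 12.900 − 8.600 = 4.300.

4.300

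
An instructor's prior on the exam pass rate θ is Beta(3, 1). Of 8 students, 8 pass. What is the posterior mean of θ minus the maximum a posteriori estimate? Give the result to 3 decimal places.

-0.083

Posterior: Beta(3+8, 1+0) = Beta(11, 1).
Since β = 1 ≤ 1 and α > 1, the Beta density is monotone increasing on [0,1]; the mode is at 1.
Mean = 11/(11+1) = 0.917.
Difference = 0.917 − 1.000 = -0.083.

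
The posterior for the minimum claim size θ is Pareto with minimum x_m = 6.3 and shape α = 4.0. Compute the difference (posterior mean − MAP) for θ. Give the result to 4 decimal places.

The Pareto density is strictly decreasing on [x_m, ∞), so the mode is x_m = 6.3000.
Mean = α·x_m/(α−1) = 4.0·6.3/3.0 = 8.4000.
Difference = 8.4000 − 6.3000 = 2.1000.
Mean > mode: the posterior has a right tail.

2.1000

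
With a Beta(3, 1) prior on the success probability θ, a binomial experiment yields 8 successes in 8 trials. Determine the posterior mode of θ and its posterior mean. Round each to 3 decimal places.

MAP = 1.000; posterior mean = 0.917

Posterior: Beta(3+8, 1+0) = Beta(11, 1).
Since β = 1 ≤ 1 and α > 1, the Beta density is monotone increasing on [0,1]; the mode is at 1.
Mean = 11/(11+1) = 0.917.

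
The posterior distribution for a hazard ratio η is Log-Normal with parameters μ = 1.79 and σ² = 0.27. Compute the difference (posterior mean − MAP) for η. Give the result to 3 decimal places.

2.283

Mode = exp(μ − σ²) = exp(1.52) = 4.572.
Mean = exp(μ + σ²/2) = exp(1.925) = 6.855.
Difference = 6.855 − 4.572 = 2.283.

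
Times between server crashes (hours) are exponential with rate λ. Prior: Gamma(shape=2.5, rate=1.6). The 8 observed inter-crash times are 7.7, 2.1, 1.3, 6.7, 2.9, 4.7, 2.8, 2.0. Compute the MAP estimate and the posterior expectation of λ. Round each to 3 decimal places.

Σ times = 30.2. Posterior: Gamma(shape = 2.5+8 = 10.5, rate = 1.6+30.2 = 31.8).
Mode = (α−1)/β = 9.5/31.8 = 0.299.
Mean = α/β = 10.5/31.8 = 0.330.

λ_MAP = 0.299, E[λ|data] = 0.330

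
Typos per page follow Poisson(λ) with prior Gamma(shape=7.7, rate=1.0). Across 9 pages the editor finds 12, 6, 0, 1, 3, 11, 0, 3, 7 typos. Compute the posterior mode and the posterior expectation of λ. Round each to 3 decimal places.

Σ counts = 43. Posterior: Gamma(shape = 7.7+43 = 50.7, rate = 1.0+9 = 10.0).
Mode = (α−1)/β = 49.7/10.0 = 4.970.
Mean = α/β = 50.7/10.0 = 5.070.

λ_MAP = 4.970, E[λ|data] = 5.070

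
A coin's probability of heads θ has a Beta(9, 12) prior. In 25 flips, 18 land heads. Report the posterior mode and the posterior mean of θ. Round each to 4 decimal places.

MAP = 0.5909; posterior mean = 0.5870

Posterior: Beta(9+18, 12+7) = Beta(27, 19).
Mode = (27−1)/(27+19−2) = 26/44 = 0.5909.
Mean = 27/(27+19) = 27/46 = 0.5870.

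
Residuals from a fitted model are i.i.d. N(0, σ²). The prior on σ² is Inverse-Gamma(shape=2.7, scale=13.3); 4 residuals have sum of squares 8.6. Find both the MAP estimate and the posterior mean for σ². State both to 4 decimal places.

Posterior: Inverse-Gamma(shape = 2.7+4/2 = 4.7, scale = 13.3+8.6/2 = 17.6).
Mode = β/(α+1) = 17.6/5.7 = 3.0877.
Mean = β/(α−1) = 17.6/3.7 = 4.7568.
Right-skewed posterior ⇒ mode < mean.

MAP: 3.0877. Posterior mean: 4.7568.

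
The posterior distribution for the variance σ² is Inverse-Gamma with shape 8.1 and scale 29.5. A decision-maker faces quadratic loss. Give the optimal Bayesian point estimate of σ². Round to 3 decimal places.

Mode = β/(α+1) = 29.5/9.1 = 3.242.
Mean = β/(α−1) = 29.5/7.1 = 4.155.
Quadratic loss ⇒ the optimal estimator is the posterior mean.

4.155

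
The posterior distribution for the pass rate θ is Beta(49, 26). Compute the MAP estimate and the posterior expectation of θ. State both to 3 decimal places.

Mode = (49−1)/(49+26−2) = 48/73 = 0.658.
Mean = 49/(49+26) = 49/75 = 0.653.
The posterior is left-skewed, so the mode exceeds the mean.

MAP = 0.658; posterior mean = 0.653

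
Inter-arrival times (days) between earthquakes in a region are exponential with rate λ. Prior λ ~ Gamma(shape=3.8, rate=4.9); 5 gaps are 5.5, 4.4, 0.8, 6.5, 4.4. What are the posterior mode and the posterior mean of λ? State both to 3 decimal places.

Σ times = 21.6. Posterior: Gamma(shape = 3.8+5 = 8.8, rate = 4.9+21.6 = 26.5).
Mode = (α−1)/β = 7.8/26.5 = 0.294.
Mean = α/β = 8.8/26.5 = 0.332.

MAP = 0.294, posterior mean = 0.332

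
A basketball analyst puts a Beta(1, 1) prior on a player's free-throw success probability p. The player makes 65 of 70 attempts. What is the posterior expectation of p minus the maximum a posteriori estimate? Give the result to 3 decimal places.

-0.012

Posterior: Beta(1+65, 1+5) = Beta(66, 6).
Mode = (66−1)/(66+6−2) = 65/70 = 0.929.
With a flat prior the MAP equals the MLE, 65/70.
Mean = 66/(66+6) = 66/72 = 0.917.
Difference = 0.917 − 0.929 = -0.012.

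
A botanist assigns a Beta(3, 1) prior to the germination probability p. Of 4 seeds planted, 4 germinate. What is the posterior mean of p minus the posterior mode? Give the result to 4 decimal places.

Posterior: Beta(3+4, 1+0) = Beta(7, 1).
Since β = 1 ≤ 1 and α > 1, the Beta density is monotone increasing on [0,1]; the mode is at 1.
Mean = 7/(7+1) = 0.8750.
Difference = 0.8750 − 1.0000 = -0.1250.

-0.1250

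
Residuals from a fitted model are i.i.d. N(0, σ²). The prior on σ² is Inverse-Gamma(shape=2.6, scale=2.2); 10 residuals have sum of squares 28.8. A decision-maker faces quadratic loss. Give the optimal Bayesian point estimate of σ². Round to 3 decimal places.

2.515

Posterior: Inverse-Gamma(shape = 2.6+10/2 = 7.6, scale = 2.2+28.8/2 = 16.6).
Mode = β/(α+1) = 16.6/8.6 = 1.930.
Mean = β/(α−1) = 16.6/6.6 = 2.515.
Quadratic loss ⇒ the optimal estimator is the posterior mean.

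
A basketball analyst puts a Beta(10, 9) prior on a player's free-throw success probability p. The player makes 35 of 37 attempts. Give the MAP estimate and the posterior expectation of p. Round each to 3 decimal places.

p_MAP = 0.815, E[p|data] = 0.804

Posterior: Beta(10+35, 9+2) = Beta(45, 11).
Mode = (45−1)/(45+11−2) = 44/54 = 0.815.
Mean = 45/(45+11) = 45/56 = 0.804.
The mean is pulled below the mode by the posterior's left skew.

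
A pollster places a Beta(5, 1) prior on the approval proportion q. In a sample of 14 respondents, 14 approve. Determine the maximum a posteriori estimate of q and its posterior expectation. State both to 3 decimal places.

Posterior: Beta(5+14, 1+0) = Beta(19, 1).
Since β = 1 ≤ 1 and α > 1, the Beta density is monotone increasing on [0,1]; the mode is at 1.
Mean = 19/(19+1) = 0.950.
Left-skewed posterior ⇒ mean < mode.

MAP = 1.000; posterior mean = 0.950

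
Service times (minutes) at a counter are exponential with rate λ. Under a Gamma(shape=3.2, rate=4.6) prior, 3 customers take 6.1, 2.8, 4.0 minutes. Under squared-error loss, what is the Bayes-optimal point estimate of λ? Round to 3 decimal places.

0.354

Σ times = 12.9. Posterior: Gamma(shape = 3.2+3 = 6.2, rate = 4.6+12.9 = 17.5).
Mode = (α−1)/β = 5.2/17.5 = 0.297.
Mean = α/β = 6.2/17.5 = 0.354.
Squared-error loss ⇒ the optimal estimator is the posterior mean.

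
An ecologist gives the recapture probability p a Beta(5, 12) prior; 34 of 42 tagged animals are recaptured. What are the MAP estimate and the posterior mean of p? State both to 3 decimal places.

p_MAP = 0.667, E[p|data] = 0.661

Posterior: Beta(5+34, 12+8) = Beta(39, 20).
Mode = (39−1)/(39+20−2) = 38/57 = 0.667.
Mean = 39/(39+20) = 39/59 = 0.661.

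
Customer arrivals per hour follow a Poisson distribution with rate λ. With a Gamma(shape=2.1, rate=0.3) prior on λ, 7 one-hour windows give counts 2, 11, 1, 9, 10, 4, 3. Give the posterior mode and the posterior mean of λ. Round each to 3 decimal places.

MAP: 5.630. Posterior mean: 5.767.

Σ counts = 40. Posterior: Gamma(shape = 2.1+40 = 42.1, rate = 0.3+7 = 7.3).
Mode = (α−1)/β = 41.1/7.3 = 5.630.
Mean = α/β = 42.1/7.3 = 5.767.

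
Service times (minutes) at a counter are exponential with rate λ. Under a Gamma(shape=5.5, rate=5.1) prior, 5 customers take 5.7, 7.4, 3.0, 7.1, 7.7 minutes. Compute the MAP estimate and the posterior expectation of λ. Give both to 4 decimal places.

Σ times = 30.9. Posterior: Gamma(shape = 5.5+5 = 10.5, rate = 5.1+30.9 = 36.0).
Mode = (α−1)/β = 9.5/36.0 = 0.2639.
Mean = α/β = 10.5/36.0 = 0.2917.

λ_MAP = 0.2639, E[λ|data] = 0.2917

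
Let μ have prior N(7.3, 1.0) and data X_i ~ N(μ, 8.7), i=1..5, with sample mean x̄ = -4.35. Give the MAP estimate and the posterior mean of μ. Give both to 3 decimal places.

Posterior for μ is Normal. Precision-weighted mean: (1/1.0·7.3 + 5/8.7·-4.35) / (1/1.0 + 5/8.7) = 3.048.
A Normal posterior is symmetric, so mode = mean.

MAP = 3.048; posterior mean = 3.048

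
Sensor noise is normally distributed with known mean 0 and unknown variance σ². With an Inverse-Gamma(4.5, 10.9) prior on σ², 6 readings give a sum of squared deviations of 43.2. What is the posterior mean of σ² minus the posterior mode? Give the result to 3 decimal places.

1.176

Posterior: Inverse-Gamma(shape = 4.5+6/2 = 7.5, scale = 10.9+43.2/2 = 32.5).
Mode = β/(α+1) = 32.5/8.5 = 3.824.
Mean = β/(α−1) = 32.5/6.5 = 5.000.
Difference = 5.000 − 3.824 = 1.176.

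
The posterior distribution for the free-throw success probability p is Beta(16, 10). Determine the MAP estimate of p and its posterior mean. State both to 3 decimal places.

Mode = (16−1)/(16+10−2) = 15/24 = 0.625.
Mean = 16/(16+10) = 16/26 = 0.615.
Mode > mean: the posterior has a left tail.

MAP = 0.625, posterior mean = 0.615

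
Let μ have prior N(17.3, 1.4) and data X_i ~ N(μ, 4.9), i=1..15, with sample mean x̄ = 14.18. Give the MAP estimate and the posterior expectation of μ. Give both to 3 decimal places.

Posterior for μ is Normal. Precision-weighted mean: (1/1.4·17.3 + 15/4.9·14.18) / (1/1.4 + 15/4.9) = 14.770.
A Normal posterior is symmetric, so mode = mean.

MAP = 14.770, posterior mean = 14.770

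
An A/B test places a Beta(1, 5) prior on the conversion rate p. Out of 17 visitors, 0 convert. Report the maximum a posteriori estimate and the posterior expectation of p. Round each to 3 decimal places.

MAP = 0.000, posterior mean = 0.043

Posterior: Beta(1+0, 5+17) = Beta(1, 22).
Since α = 1 ≤ 1 and β > 1, the Beta density is monotone decreasing on [0,1]; the mode is at 0.
Mean = 1/(1+22) = 0.043.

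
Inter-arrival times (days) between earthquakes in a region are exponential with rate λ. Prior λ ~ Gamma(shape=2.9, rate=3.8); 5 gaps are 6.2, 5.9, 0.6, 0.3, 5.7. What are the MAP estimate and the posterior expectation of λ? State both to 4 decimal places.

Σ times = 18.7. Posterior: Gamma(shape = 2.9+5 = 7.9, rate = 3.8+18.7 = 22.5).
Mode = (α−1)/β = 6.9/22.5 = 0.3067.
Mean = α/β = 7.9/22.5 = 0.3511.

MAP: 0.3067. Posterior mean: 0.3511.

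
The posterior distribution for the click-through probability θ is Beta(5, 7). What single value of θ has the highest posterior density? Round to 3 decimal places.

0.400

Mode = (5−1)/(5+7−2) = 4/10 = 0.400.
Mean = 5/(5+7) = 5/12 = 0.417.
This is the posterior mode — the MAP estimate.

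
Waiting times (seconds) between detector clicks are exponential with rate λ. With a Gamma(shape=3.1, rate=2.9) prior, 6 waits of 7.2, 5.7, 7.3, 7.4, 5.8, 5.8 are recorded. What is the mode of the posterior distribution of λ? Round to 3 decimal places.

0.192

Σ times = 39.2. Posterior: Gamma(shape = 3.1+6 = 9.1, rate = 2.9+39.2 = 42.1).
Mode = (α−1)/β = 8.1/42.1 = 0.192.
Mean = α/β = 9.1/42.1 = 0.216.
This is the posterior mode — the MAP estimate.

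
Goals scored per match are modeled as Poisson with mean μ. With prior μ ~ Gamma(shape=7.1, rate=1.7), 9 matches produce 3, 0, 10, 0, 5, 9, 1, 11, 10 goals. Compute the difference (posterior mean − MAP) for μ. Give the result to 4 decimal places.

0.0935

Σ counts = 49. Posterior: Gamma(shape = 7.1+49 = 56.1, rate = 1.7+9 = 10.7).
Mode = (α−1)/β = 55.1/10.7 = 5.1495.
Mean = α/β = 56.1/10.7 = 5.2430.
Difference = 5.2430 − 5.1495 = 0.0935.
The posterior is right-skewed, so the mean exceeds the mode.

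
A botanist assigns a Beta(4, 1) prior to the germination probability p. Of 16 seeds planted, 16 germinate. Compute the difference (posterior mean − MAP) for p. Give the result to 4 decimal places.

Posterior: Beta(4+16, 1+0) = Beta(20, 1).
Since β = 1 ≤ 1 and α > 1, the Beta density is monotone increasing on [0,1]; the mode is at 1.
Mean = 20/(20+1) = 0.9524.
Difference = 0.9524 − 1.0000 = -0.0476.
Left-skewed posterior ⇒ mean < mode.

-0.0476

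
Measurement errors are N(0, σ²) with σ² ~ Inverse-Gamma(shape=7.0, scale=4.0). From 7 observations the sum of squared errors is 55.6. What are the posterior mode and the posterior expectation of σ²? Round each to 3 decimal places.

Posterior: Inverse-Gamma(shape = 7.0+7/2 = 10.5, scale = 4.0+55.6/2 = 31.8).
Mode = β/(α+1) = 31.8/11.5 = 2.765.
Mean = β/(α−1) = 31.8/9.5 = 3.347.

MAP = 2.765; posterior mean = 3.347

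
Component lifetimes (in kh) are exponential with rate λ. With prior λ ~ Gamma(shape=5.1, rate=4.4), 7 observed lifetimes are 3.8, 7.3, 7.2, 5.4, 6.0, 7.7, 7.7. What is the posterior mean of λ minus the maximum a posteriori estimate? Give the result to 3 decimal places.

Σ times = 45.1. Posterior: Gamma(shape = 5.1+7 = 12.1, rate = 4.4+45.1 = 49.5).
Mode = (α−1)/β = 11.1/49.5 = 0.224.
Mean = α/β = 12.1/49.5 = 0.244.
Difference = 0.244 − 0.224 = 0.020.

0.020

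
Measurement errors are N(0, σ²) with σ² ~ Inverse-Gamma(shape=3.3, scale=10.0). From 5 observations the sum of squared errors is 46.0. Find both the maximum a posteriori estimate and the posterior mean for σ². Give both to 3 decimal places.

MAP = 4.853; posterior mean = 6.875

Posterior: Inverse-Gamma(shape = 3.3+5/2 = 5.8, scale = 10.0+46.0/2 = 33.0).
Mode = β/(α+1) = 33.0/6.8 = 4.853.
Mean = β/(α−1) = 33.0/4.8 = 6.875.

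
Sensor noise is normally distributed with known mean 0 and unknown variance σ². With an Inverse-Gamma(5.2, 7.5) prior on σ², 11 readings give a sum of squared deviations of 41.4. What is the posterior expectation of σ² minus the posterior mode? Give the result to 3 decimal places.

0.497

Posterior: Inverse-Gamma(shape = 5.2+11/2 = 10.7, scale = 7.5+41.4/2 = 28.2).
Mode = β/(α+1) = 28.2/11.7 = 2.410.
Mean = β/(α−1) = 28.2/9.7 = 2.907.
Difference = 2.907 − 2.410 = 0.497.
Mean > mode: the posterior has a right tail.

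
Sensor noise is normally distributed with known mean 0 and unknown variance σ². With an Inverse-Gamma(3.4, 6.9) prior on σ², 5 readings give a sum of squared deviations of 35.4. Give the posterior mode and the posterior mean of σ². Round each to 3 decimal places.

σ²_MAP = 3.565, E[σ²|data] = 5.020

Posterior: Inverse-Gamma(shape = 3.4+5/2 = 5.9, scale = 6.9+35.4/2 = 24.6).
Mode = β/(α+1) = 24.6/6.9 = 3.565.
Mean = β/(α−1) = 24.6/4.9 = 5.020.
Right-skewed posterior ⇒ mode < mean.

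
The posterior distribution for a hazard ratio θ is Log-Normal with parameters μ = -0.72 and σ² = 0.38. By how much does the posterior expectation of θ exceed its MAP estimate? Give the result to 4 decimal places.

Mode = exp(μ − σ²) = exp(-1.10) = 0.3329.
Mean = exp(μ + σ²/2) = exp(-0.530) = 0.5886.
Difference = 0.5886 − 0.3329 = 0.2557.

0.2557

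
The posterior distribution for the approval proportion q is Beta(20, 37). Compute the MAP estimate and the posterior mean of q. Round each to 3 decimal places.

MAP = 0.345, posterior mean = 0.351

Mode = (20−1)/(20+37−2) = 19/55 = 0.345.
Mean = 20/(20+37) = 20/57 = 0.351.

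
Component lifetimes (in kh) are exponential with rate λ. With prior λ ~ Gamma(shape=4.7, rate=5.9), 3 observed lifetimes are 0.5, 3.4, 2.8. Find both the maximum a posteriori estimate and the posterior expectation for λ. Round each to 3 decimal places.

MAP: 0.532. Posterior mean: 0.611.

Σ times = 6.7. Posterior: Gamma(shape = 4.7+3 = 7.7, rate = 5.9+6.7 = 12.6).
Mode = (α−1)/β = 6.7/12.6 = 0.532.
Mean = α/β = 7.7/12.6 = 0.611.
The posterior is right-skewed, so the mean exceeds the mode.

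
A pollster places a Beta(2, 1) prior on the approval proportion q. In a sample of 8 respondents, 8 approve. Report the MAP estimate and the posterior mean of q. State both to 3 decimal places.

MAP: 1.000. Posterior mean: 0.909.

Posterior: Beta(2+8, 1+0) = Beta(10, 1).
Since β = 1 ≤ 1 and α > 1, the Beta density is monotone increasing on [0,1]; the mode is at 1.
Mean = 10/(10+1) = 0.909.
The posterior is left-skewed, so the mode exceeds the mean.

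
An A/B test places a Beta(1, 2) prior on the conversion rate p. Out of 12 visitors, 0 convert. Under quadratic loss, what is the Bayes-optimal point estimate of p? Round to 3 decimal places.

0.067

Posterior: Beta(1+0, 2+12) = Beta(1, 14).
Since α = 1 ≤ 1 and β > 1, the Beta density is monotone decreasing on [0,1]; the mode is at 0.
Mean = 1/(1+14) = 0.067.
Quadratic loss ⇒ the optimal estimator is the posterior mean.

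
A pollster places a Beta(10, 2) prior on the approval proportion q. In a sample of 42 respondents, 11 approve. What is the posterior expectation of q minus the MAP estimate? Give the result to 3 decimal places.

0.004

Posterior: Beta(10+11, 2+31) = Beta(21, 33).
Mode = (21−1)/(21+33−2) = 20/52 = 0.385.
Mean = 21/(21+33) = 21/54 = 0.389.
Difference = 0.389 − 0.385 = 0.004.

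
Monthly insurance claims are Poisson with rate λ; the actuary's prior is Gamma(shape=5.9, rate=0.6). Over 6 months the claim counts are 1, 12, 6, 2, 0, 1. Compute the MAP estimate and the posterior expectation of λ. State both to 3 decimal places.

MAP: 4.076. Posterior mean: 4.227.

Σ counts = 22. Posterior: Gamma(shape = 5.9+22 = 27.9, rate = 0.6+6 = 6.6).
Mode = (α−1)/β = 26.9/6.6 = 4.076.
Mean = α/β = 27.9/6.6 = 4.227.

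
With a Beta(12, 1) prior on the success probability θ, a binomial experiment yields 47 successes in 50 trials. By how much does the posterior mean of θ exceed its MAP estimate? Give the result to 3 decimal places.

Posterior: Beta(12+47, 1+3) = Beta(59, 4).
Mode = (59−1)/(59+4−2) = 58/61 = 0.951.
Mean = 59/(59+4) = 59/63 = 0.937.
Difference = 0.937 − 0.951 = -0.014.

-0.014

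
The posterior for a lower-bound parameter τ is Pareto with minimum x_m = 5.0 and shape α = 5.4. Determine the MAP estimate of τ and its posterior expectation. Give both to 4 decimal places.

MAP: 5.0000. Posterior mean: 6.1364.

The Pareto density is strictly decreasing on [x_m, ∞), so the mode is x_m = 5.0000.
Mean = α·x_m/(α−1) = 5.4·5.0/4.4 = 6.1364.
Mean > mode: the posterior has a right tail.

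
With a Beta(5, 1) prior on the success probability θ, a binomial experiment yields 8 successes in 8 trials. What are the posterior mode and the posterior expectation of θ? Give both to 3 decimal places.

Posterior: Beta(5+8, 1+0) = Beta(13, 1).
Since β = 1 ≤ 1 and α > 1, the Beta density is monotone increasing on [0,1]; the mode is at 1.
Mean = 13/(13+1) = 0.929.

MAP = 1.000; posterior mean = 0.929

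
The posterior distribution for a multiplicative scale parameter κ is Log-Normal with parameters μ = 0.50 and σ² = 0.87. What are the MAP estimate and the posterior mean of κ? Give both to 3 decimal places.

Mode = exp(μ − σ²) = exp(-0.37) = 0.691.
Mean = exp(μ + σ²/2) = exp(0.935) = 2.547.
The posterior is right-skewed, so the mean exceeds the mode.

MAP estimate = 0.691, posterior mean = 2.547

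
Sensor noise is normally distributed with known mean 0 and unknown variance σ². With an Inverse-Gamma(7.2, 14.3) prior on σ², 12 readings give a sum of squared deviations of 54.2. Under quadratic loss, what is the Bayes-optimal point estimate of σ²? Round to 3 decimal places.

3.393

Posterior: Inverse-Gamma(shape = 7.2+12/2 = 13.2, scale = 14.3+54.2/2 = 41.4).
Mode = β/(α+1) = 41.4/14.2 = 2.915.
Mean = β/(α−1) = 41.4/12.2 = 3.393.
Quadratic loss ⇒ the optimal estimator is the posterior mean.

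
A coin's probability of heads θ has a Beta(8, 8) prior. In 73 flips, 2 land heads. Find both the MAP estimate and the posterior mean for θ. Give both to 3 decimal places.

MAP estimate = 0.103, posterior mean = 0.112

Posterior: Beta(8+2, 8+71) = Beta(10, 79).
Mode = (10−1)/(10+79−2) = 9/87 = 0.103.
Mean = 10/(10+79) = 10/89 = 0.112.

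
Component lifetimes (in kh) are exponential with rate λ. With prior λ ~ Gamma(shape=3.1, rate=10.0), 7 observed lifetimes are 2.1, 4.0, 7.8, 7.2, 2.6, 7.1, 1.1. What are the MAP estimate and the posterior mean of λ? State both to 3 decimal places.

MAP = 0.217, posterior mean = 0.241

Σ times = 31.9. Posterior: Gamma(shape = 3.1+7 = 10.1, rate = 10.0+31.9 = 41.9).
Mode = (α−1)/β = 9.1/41.9 = 0.217.
Mean = α/β = 10.1/41.9 = 0.241.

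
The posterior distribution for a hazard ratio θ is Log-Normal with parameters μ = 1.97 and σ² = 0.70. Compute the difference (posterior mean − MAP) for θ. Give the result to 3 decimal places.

Mode = exp(μ − σ²) = exp(1.27) = 3.561.
Mean = exp(μ + σ²/2) = exp(2.320) = 10.176.
Difference = 10.176 − 3.561 = 6.615.
Mean > mode: the posterior has a right tail.

6.615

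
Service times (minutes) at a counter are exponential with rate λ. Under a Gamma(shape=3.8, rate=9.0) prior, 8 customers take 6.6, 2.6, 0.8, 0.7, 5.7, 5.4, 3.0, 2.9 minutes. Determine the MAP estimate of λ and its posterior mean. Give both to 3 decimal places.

Σ times = 27.7. Posterior: Gamma(shape = 3.8+8 = 11.8, rate = 9.0+27.7 = 36.7).
Mode = (α−1)/β = 10.8/36.7 = 0.294.
Mean = α/β = 11.8/36.7 = 0.322.

λ_MAP = 0.294, E[λ|data] = 0.322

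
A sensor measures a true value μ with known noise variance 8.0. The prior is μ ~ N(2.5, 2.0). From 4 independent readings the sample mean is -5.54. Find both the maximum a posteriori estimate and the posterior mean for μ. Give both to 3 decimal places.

MAP = -1.520; posterior mean = -1.520

Posterior for μ is Normal. Precision-weighted mean: (1/2.0·2.5 + 4/8.0·-5.54) / (1/2.0 + 4/8.0) = -1.520.
A Normal posterior is symmetric, so mode = mean.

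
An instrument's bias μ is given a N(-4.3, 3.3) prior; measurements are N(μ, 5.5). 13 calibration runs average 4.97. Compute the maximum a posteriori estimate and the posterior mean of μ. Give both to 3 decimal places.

μ_MAP = 3.917, E[μ|data] = 3.917

Posterior for μ is Normal. Precision-weighted mean: (1/3.3·-4.3 + 13/5.5·4.97) / (1/3.3 + 13/5.5) = 3.917.
A Normal posterior is symmetric, so mode = mean.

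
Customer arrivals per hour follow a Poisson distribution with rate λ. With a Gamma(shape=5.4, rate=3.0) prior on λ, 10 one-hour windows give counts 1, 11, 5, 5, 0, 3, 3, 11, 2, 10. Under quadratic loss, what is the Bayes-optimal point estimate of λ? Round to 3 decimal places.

Σ counts = 51. Posterior: Gamma(shape = 5.4+51 = 56.4, rate = 3.0+10 = 13.0).
Mode = (α−1)/β = 55.4/13.0 = 4.262.
Mean = α/β = 56.4/13.0 = 4.338.
Quadratic loss ⇒ the optimal estimator is the posterior mean.

4.338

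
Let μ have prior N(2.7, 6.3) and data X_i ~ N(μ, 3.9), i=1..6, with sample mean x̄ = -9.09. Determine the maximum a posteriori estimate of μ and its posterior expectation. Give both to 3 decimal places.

MAP = -7.987; posterior mean = -7.987

Posterior for μ is Normal. Precision-weighted mean: (1/6.3·2.7 + 6/3.9·-9.09) / (1/6.3 + 6/3.9) = -7.987.
A Normal posterior is symmetric, so mode = mean.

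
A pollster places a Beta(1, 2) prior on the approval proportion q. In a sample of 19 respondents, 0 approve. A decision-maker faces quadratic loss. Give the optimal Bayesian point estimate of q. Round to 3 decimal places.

Posterior: Beta(1+0, 2+19) = Beta(1, 21).
Since α = 1 ≤ 1 and β > 1, the Beta density is monotone decreasing on [0,1]; the mode is at 0.
Mean = 1/(1+21) = 0.045.
Quadratic loss ⇒ the optimal estimator is the posterior mean.

0.045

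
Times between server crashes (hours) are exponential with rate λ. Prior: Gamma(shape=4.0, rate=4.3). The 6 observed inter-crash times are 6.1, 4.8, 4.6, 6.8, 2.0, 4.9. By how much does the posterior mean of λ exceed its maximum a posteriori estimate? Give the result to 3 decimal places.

Σ times = 29.2. Posterior: Gamma(shape = 4.0+6 = 10.0, rate = 4.3+29.2 = 33.5).
Mode = (α−1)/β = 9.0/33.5 = 0.269.
Mean = α/β = 10.0/33.5 = 0.299.
Difference = 0.299 − 0.269 = 0.030.

0.030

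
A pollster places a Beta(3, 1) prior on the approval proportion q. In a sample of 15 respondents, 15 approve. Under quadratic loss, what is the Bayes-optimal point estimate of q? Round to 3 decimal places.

0.947

Posterior: Beta(3+15, 1+0) = Beta(18, 1).
Since β = 1 ≤ 1 and α > 1, the Beta density is monotone increasing on [0,1]; the mode is at 1.
Mean = 18/(18+1) = 0.947.
Quadratic loss ⇒ the optimal estimator is the posterior mean.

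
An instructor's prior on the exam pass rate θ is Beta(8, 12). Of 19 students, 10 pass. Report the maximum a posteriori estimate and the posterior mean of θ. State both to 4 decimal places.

Posterior: Beta(8+10, 12+9) = Beta(18, 21).
Mode = (18−1)/(18+21−2) = 17/37 = 0.4595.
Mean = 18/(18+21) = 18/39 = 0.4615.
Right-skewed posterior ⇒ mode < mean.

θ_MAP = 0.4595, E[θ|data] = 0.4615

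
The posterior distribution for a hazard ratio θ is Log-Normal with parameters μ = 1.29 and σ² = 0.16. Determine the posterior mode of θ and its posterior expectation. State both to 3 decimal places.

Mode = exp(μ − σ²) = exp(1.13) = 3.096.
Mean = exp(μ + σ²/2) = exp(1.370) = 3.935.

MAP: 3.096. Posterior mean: 3.935.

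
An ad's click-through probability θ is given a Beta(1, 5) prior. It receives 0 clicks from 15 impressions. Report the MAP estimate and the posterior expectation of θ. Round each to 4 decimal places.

Posterior: Beta(1+0, 5+15) = Beta(1, 20).
Since α = 1 ≤ 1 and β > 1, the Beta density is monotone decreasing on [0,1]; the mode is at 0.
Mean = 1/(1+20) = 0.0476.
The mean is pulled above the mode by the posterior's right skew.

MAP = 0.0000; posterior mean = 0.0476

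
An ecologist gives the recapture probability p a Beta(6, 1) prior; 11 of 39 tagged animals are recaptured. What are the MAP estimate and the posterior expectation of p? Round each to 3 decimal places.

p_MAP = 0.364, E[p|data] = 0.370

Posterior: Beta(6+11, 1+28) = Beta(17, 29).
Mode = (17−1)/(17+29−2) = 16/44 = 0.364.
Mean = 17/(17+29) = 17/46 = 0.370.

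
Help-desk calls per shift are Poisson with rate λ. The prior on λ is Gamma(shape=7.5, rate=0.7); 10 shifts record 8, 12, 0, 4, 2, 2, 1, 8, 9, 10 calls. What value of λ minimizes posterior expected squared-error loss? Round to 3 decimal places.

5.935

Σ counts = 56. Posterior: Gamma(shape = 7.5+56 = 63.5, rate = 0.7+10 = 10.7).
Mode = (α−1)/β = 62.5/10.7 = 5.841.
Mean = α/β = 63.5/10.7 = 5.935.
Squared-error loss ⇒ the optimal estimator is the posterior mean.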